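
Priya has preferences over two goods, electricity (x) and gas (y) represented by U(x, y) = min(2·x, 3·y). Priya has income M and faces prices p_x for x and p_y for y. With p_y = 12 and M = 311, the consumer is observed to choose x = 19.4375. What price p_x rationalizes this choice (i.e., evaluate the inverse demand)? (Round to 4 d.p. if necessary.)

p_x = 8

With perfect complements, no substitution: consume in ratio x:y = 3:2.
Budget: p_x·x + p_y·(2/3)·x = M, so (3·p_x + 2·p_y)·x = 3·M.
Demand: x*(p_x,p_y,M) = 3·M/(3·p_x + 2·p_y), y* = 2·M/(3·p_x + 2·p_y).
Set x* = 19.4375 in the demand function and solve for p_x: p_x = 8.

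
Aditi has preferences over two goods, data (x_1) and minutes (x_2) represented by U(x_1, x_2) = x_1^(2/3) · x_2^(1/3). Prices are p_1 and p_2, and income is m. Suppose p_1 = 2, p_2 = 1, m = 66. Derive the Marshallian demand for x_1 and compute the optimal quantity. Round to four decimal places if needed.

x_1* = 22

At p_1=2, p_2=1, m=66: x_1* = 2/3·66/2 = 22.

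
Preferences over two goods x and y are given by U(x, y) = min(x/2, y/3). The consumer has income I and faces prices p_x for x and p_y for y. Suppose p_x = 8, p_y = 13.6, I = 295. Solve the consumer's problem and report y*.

y* = 15.581

Demand: x*(p_x,p_y,I) = 2·I/(2·p_x + 3·p_y), y* = 3·I/(2·p_x + 3·p_y).
Here 2·8 + 3·13.6 = 56.8, giving y* = 15.581.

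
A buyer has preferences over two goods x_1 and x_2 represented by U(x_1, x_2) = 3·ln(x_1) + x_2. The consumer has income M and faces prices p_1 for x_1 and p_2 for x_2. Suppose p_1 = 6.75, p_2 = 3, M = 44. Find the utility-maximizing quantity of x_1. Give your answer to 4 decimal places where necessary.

x_1* = 1.3333

Set MRS = p_1/p_2: (3/x_1)/1 = p_1/p_2.
So x_1*(p_1,p_2) = 3·p_2/p_1, independent of income; and x_2* = (M − 3·p_2)/p_2.
At the given prices: x_1* = 3·3/6.75 = 1.3333.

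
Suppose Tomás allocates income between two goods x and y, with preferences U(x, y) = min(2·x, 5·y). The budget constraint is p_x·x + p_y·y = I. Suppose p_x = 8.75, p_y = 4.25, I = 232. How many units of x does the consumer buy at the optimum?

x* = 22.201

Leontief preferences: the optimum is at the kink where x/5 = y/2, i.e. y = (2/5)·x.
Budget: p_x·x + p_y·(2/5)·x = I, so (5·p_x + 2·p_y)·x = 5·I.
Demand: x*(p_x,p_y,I) = 5·I/(5·p_x + 2·p_y), y* = 2·I/(5·p_x + 2·p_y).
Here 5·8.75 + 2·4.25 = 52.25, giving x* = 22.201.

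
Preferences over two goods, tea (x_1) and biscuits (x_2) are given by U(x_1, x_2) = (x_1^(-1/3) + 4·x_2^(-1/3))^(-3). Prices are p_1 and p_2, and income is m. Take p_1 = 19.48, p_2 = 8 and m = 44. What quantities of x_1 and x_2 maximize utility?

x_1* = 0.692, x_2* = 3.8151

Substitute x_2 = (x_2/x_1)·x_1 into the budget: x_1* = m/(p_1 + p_2·(x_2/x_1)).
Numerically x_2/x_1 = 5.513396, so x_1* = 44/(19.48 + 8·5.513396) = 0.692 and x_2* = 5.513396·0.692 = 3.8151.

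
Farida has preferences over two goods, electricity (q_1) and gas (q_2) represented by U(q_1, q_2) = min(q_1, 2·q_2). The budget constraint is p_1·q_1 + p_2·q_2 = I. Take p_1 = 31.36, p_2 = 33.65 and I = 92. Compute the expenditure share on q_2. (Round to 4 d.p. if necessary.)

share on q_2 = 0.3492

Leontief preferences: the optimum is at the kink where q_1/2 = q_2/1, i.e. q_2 = (1/2)·q_1.
Budget: p_1·q_1 + p_2·(1/2)·q_1 = I, so (2·p_1 + p_2)·q_1 = 2·I.
Demand: q_1*(p_1,p_2,I) = 2·I/(2·p_1 + p_2), q_2* = I/(2·p_1 + p_2).
Here 2·31.36 + 33.65 = 96.37, giving q_1* = 1.9093 and q_2* = 0.9547.
Expenditure on q_2: 33.65·0.9547 = 32.1241; share = 0.3492.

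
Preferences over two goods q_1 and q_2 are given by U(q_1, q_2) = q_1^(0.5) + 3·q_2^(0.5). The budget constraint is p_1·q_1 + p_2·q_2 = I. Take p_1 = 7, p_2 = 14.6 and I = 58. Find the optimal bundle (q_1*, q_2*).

q_1* = 1.5589, q_2* = 3.2252

MRS = MU_q_1/MU_q_2 = (1/3)·(q_2/q_1)^(0.5). Set equal to p_1/p_2.
Solve for the ratio: q_2/q_1 = [3·p_1/p_2]^(2).
Substitute q_2 = (q_2/q_1)·q_1 into the budget: q_1* = I/(p_1 + p_2·(q_2/q_1)).
Numerically q_2/q_1 = 2.068868, so q_1* = 58/(7 + 14.6·2.068868) = 1.5589 and q_2* = 2.068868·1.5589 = 3.2252.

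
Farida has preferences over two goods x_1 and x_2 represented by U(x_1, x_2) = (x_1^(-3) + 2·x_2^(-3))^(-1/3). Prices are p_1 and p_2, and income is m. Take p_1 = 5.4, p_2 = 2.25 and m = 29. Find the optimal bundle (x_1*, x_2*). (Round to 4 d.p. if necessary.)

MU_x_1 ∝ x_1^(-4), MU_x_2 ∝ 2·x_2^(-4), so MRS = (1/2)·(x_2/x_1)^(4) = p_1/p_2.
Hence x_2/x_1 = (2·p_1/p_2)^(1/(4)), i.e. raised to the 0.25 power.
Substitute x_2 = (x_2/x_1)·x_1 into the budget: x_1* = m/(p_1 + p_2·(x_2/x_1)).
Numerically x_2/x_1 = 1.480166, so x_1* = 29/(5.4 + 2.25·1.480166) = 3.3217 and x_2* = 1.480166·3.3217 = 4.9167.

x_1* = 3.3217, x_2* = 4.9167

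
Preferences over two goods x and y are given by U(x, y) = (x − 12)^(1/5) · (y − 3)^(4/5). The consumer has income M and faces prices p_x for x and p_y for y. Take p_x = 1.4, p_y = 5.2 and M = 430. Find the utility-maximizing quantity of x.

Discretionary income = 430 − 12·1.4 − 3·5.2 = 397.6; x* = 12 + 0.2·397.6/1.4 = 68.8.

x* = 68.8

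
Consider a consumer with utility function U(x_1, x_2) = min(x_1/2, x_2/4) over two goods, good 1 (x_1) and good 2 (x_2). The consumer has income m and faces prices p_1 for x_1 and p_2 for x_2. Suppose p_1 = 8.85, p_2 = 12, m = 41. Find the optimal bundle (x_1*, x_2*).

x_1* = 1.2481, x_2* = 2.4962

With perfect complements, no substitution: consume in ratio x_1:x_2 = 2:4.
Budget: p_1·x_1 + p_2·2·x_1 = m, so (2·p_1 + 4·p_2)·x_1 = 2·m.
Demand: x_1*(p_1,p_2,m) = 2·m/(2·p_1 + 4·p_2), x_2* = 4·m/(2·p_1 + 4·p_2).
Here 2·8.85 + 4·12 = 65.7, giving x_1* = 1.2481 and x_2* = 2.4962.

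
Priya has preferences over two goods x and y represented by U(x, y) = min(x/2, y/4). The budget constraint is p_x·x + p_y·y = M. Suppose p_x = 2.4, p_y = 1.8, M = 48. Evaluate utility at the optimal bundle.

With perfect complements, no substitution: consume in ratio x:y = 2:4.
Budget: p_x·x + p_y·2·x = M, so (2·p_x + 4·p_y)·x = 2·M.
Demand: x*(p_x,p_y,M) = 2·M/(2·p_x + 4·p_y), y* = 4·M/(2·p_x + 4·p_y).
Here 2·2.4 + 4·1.8 = 12, giving x* = 8 and y* = 16.
Utility at the optimum: U(8, 16) = 4.

V = 4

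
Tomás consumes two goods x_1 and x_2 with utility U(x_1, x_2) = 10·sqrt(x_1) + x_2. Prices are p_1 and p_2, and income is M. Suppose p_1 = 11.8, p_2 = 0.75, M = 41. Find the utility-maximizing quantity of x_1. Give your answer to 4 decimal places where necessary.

MU_x_1 = 5/√x_1, MU_x_2 = 1. Tangency: 5/√x_1 = p_1/p_2.
Thus x_1* = (5·p_2/p_1)² — independent of M — with the rest of income spent on x_2.
Plugging in: x_1* = (5·0.75/11.8)² = 0.101.

x_1* = 0.101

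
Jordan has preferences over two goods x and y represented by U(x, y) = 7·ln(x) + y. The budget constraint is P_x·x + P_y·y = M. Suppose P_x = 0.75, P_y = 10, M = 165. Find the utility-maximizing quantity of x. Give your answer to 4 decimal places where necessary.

x* = 93.3333

Set MRS = P_x/P_y: (7/x)/1 = P_x/P_y.
So x*(P_x,P_y) = 7·P_y/P_x, independent of income; and y* = (M − 7·P_y)/P_y.
At the given prices: x* = 7·10/0.75 = 93.3333.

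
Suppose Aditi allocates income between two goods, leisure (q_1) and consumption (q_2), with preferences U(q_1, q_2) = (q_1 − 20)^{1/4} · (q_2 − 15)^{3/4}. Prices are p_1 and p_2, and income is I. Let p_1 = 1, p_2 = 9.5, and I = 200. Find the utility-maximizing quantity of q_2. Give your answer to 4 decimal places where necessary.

Let q_1' = q_1−20, q_2' = q_2−15. MRS = (1/3)·q_2'/q_1' = p_1/p_2.
Substituting into the budget: q_1* = 20 + 0.25·(I − 20·p_1 − 15·p_2)/p_1, and q_2* = 15 + 0.75·(…)/p_2.
Discretionary income = 200 − 20·1 − 15·9.5 = 37.5; q_2* = 15 + 0.75·37.5/9.5 = 17.9605.

q_2* = 17.9605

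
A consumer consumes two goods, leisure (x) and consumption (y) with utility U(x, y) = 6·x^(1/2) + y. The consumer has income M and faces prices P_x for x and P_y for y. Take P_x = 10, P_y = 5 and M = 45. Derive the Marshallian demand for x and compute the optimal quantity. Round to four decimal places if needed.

Solve: √x = 3·P_y/P_x, so x*(P_x,P_y) = (3·P_y/P_x)², and y* = (M − P_x·x*)/P_y.
Plugging in: x* = (3·5/10)² = 2.25.

x* = 2.25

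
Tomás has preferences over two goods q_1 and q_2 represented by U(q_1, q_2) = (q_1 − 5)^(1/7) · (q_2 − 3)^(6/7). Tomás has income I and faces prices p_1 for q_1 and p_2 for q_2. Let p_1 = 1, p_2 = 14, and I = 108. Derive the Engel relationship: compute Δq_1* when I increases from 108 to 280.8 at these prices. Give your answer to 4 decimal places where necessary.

Let q_1' = q_1−5, q_2' = q_2−3. MRS = (1/6)·q_2'/q_1' = p_1/p_2.
Substituting into the budget: q_1* = 5 + 1/7·(I − 5·p_1 − 3·p_2)/p_1, and q_2* = 3 + 6/7·(…)/p_2.
Discretionary income = 108 − 5·1 − 3·14 = 61; q_1* = 5 + 1/7·61/1 = 13.7143.
At I' = 280.8: q_1* = 38.4. Change: 38.4 − 13.7143 = 24.6857.

Δq_1* = 24.6857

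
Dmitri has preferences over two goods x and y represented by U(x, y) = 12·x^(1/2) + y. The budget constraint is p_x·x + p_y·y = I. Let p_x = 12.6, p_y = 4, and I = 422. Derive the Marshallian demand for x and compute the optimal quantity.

MU_x = 6/√x, MU_y = 1. Tangency: 6/√x = p_x/p_y.
Thus x* = (6·p_y/p_x)² — independent of I — with the rest of income spent on y.
Plugging in: x* = (6·4/12.6)² = 3.6281.

x* = 3.6281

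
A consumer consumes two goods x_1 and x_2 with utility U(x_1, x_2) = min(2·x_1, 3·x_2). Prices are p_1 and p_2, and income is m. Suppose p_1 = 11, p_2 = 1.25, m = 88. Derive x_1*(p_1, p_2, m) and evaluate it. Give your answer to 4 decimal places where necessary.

With perfect complements, no substitution: consume in ratio x_1:x_2 = 3:2.
Budget: p_1·x_1 + p_2·(2/3)·x_1 = m, so (3·p_1 + 2·p_2)·x_1 = 3·m.
Demand: x_1*(p_1,p_2,m) = 3·m/(3·p_1 + 2·p_2), x_2* = 2·m/(3·p_1 + 2·p_2).
Here 3·11 + 2·1.25 = 35.5, giving x_1* = 7.4366.

x_1* = 7.4366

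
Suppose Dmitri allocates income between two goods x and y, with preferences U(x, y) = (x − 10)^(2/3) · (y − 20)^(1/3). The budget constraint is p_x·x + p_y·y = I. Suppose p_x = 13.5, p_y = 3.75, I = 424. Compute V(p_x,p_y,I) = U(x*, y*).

V = 12.8552

After buying the subsistence bundle (10, 20), a share 2/3 of the remaining income goes to x: x* = 10 + 2/3·(I − 10p_x − 20p_y)/p_x.
Discretionary income = 424 − 10·13.5 − 20·3.75 = 214; x* = 10 + 2/3·214/13.5 = 20.5679; y* = 20 + 1/3·214/3.75 = 39.0222.
Utility at the optimum: U(20.5679, 39.0222) = 12.8552.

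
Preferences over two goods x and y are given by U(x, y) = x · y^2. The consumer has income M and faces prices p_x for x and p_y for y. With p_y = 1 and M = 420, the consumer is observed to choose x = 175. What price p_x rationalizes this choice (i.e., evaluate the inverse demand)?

p_x = 0.8

The MRS is (1/2)·y/x. Set MRS = p_x/p_y.
So p_y·y = 2·p_x·x; combined with the budget, a share 1/3 of income goes to x.
Demand: x*(p_x,p_y,M) = 1/3·M/p_x and y* = 2/3·M/p_y.
Set x* = 175 in the demand function and solve for p_x: p_x = 0.8.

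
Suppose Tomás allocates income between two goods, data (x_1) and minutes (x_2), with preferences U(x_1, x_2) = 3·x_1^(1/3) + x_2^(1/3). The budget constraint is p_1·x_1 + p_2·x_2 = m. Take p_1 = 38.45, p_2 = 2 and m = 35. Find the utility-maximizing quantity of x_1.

x_1* = 0.4937

From the CES first-order condition, 3·(x_2/x_1)^(2/3) = p_1/p_2.
Hence x_2/x_1 = ((1/3)·p_1/p_2)^(1/(2/3)), i.e. raised to the 1.5 power.
Substitute x_2 = (x_2/x_1)·x_1 into the budget: x_1* = m/(p_1 + p_2·(x_2/x_1)).
Numerically x_2/x_1 = 16.222495, so x_1* = 35/(38.45 + 2·16.222495) = 0.4937.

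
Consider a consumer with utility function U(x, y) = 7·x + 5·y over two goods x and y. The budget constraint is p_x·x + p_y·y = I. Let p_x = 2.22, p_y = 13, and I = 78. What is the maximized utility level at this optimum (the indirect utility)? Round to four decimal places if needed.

Perfect substitutes: compare marginal utility per dollar. 7/p_x vs 5/p_y → 3.1532 vs 0.3846.
x gives more utility per dollar, so spend all income on x: x* = I/p_x, y* = 0.
Numerically: x* = 35.1351, y* = 0.
Utility at the optimum: U(35.1351, 0) = 245.9459.

V = 245.9459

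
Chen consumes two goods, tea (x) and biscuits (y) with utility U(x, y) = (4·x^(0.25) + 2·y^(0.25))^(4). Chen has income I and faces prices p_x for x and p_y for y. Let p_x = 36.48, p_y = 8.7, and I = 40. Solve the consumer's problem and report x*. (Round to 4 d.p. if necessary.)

x* = 0.6686

Numerically y/x = 2.68333, so x* = 40/(36.48 + 8.7·2.68333) = 0.6686.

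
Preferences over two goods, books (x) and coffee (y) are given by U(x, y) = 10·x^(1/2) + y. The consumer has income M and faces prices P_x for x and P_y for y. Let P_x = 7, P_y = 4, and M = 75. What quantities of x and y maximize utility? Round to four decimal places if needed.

x* = 8.1633, y* = 4.4643

Utility is quasi-linear in y; the FOC for x is 5/√x = P_x/P_y.
Solve: √x = 5·P_y/P_x, so x*(P_x,P_y) = (5·P_y/P_x)², and y* = (M − P_x·x*)/P_y.
Plugging in: x* = (5·4/7)² = 8.1633, y* = 4.4643.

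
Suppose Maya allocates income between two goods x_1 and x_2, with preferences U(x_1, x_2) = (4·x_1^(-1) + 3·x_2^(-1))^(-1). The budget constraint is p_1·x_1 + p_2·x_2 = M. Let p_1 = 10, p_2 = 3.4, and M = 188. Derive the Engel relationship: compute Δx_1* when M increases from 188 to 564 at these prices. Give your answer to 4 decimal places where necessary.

Δx_1* = 24.9838

MRS = MU_x_1/MU_x_2 = (4/3)·(x_2/x_1)^(2). Set equal to p_1/p_2.
Solve for the ratio: x_2/x_1 = [(3/4)·p_1/p_2]^(0.5).
Substitute x_2 = (x_2/x_1)·x_1 into the budget: x_1* = M/(p_1 + p_2·(x_2/x_1)).
Numerically x_2/x_1 = 1.485221, so x_1* = 188/(10 + 3.4·1.485221) = 12.4919.
At M' = 564: x_1* = 37.4757. Change: 37.4757 − 12.4919 = 24.9838.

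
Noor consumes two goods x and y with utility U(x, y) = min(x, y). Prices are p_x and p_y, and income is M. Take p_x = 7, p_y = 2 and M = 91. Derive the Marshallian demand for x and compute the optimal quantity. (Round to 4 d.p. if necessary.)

With perfect complements, no substitution: consume in ratio x:y = 1:1.
Budget: p_x·x + p_y·x = M, so (p_x + p_y)·x = M.
Demand: x*(p_x,p_y,M) = M/(p_x + p_y), y* = M/(p_x + p_y).
Here 7 + 2 = 9, giving x* = 10.1111.

x* = 10.1111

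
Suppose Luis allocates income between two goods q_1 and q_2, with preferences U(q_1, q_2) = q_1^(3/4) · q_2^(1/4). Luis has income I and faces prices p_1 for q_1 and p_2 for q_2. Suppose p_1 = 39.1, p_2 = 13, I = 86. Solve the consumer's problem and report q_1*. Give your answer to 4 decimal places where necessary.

MU_q_1/MU_q_2 = (0.75·q_2)/(0.25·q_1); tangency sets this equal to p_1/p_2.
Rearranging, p_2·q_2 = (1/3)·p_1·q_1. Substituting into the budget gives p_1·q_1·(1 + (1/3)) = I.
Demand: q_1*(p_1,p_2,I) = 0.75·I/p_1 and q_2* = 0.25·I/p_2.
At p_1=39.1, p_2=13, I=86: q_1* = 0.75·86/39.1 = 1.6496.

q_1* = 1.6496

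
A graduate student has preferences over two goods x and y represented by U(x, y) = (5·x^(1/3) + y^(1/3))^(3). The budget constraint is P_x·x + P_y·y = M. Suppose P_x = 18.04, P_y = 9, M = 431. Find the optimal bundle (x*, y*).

MRS = MU_x/MU_y = 5·(y/x)^(2/3). Set equal to P_x/P_y.
Solve for the ratio: y/x = [(1/5)·P_x/P_y]^(1.5).
With the ratio pinned down, the budget gives x* = M/(P_x + P_y·(y/x)) and y* = (y/x)·x*.
Numerically y/x = 0.253826, so x* = 431/(18.04 + 9·0.253826) = 21.206 and y* = 0.253826·21.206 = 5.3826.

x* = 21.206, y* = 5.3826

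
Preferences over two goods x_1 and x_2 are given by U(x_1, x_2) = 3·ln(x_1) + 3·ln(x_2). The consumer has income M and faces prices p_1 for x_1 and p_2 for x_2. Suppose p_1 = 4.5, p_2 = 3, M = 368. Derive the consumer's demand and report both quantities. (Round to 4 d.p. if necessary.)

x_1* = 40.8889, x_2* = 61.3333

MU_x_1/MU_x_2 = (3·x_2)/(3·x_1); tangency sets this equal to p_1/p_2.
So 3·p_2·x_2 = 3·p_1·x_1; combined with the budget, a share 0.5 of income goes to x_1.
Demand: x_1*(p_1,p_2,M) = 0.5·M/p_1 and x_2* = 0.5·M/p_2.
At p_1=4.5, p_2=3, M=368: x_1* = 0.5·368/4.5 = 40.8889, x_2* = 61.3333.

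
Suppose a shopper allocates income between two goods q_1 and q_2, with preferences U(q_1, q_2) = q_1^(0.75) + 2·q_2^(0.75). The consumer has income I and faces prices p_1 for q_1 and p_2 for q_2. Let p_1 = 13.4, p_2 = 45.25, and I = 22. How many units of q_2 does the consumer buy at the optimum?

q_2* = 0.1427

MU_q_1 ∝ q_1^(-0.25), MU_q_2 ∝ 2·q_2^(-0.25), so MRS = (1/2)·(q_2/q_1)^(0.25) = p_1/p_2.
Hence q_2/q_1 = (2·p_1/p_2)^(1/(0.25)), i.e. raised to the 4 power.
With the ratio pinned down, the budget gives q_1* = I/(p_1 + p_2·(q_2/q_1)) and q_2* = (q_2/q_1)·q_1*.
Numerically q_2/q_1 = 0.123045, so q_1* = 22/(13.4 + 45.25·0.123045) = 1.1599 and q_2* = 0.123045·1.1599 = 0.1427.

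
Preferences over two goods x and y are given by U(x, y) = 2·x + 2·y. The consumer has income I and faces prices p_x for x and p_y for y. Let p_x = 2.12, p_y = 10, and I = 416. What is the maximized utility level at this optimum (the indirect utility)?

Perfect substitutes: compare marginal utility per dollar. 2/p_x vs 2/p_y → 0.9434 vs 0.2.
x gives more utility per dollar, so spend all income on x: x* = I/p_x, y* = 0.
Numerically: x* = 196.2264, y* = 0.
Utility at the optimum: U(196.2264, 0) = 392.4528.

V = 392.4528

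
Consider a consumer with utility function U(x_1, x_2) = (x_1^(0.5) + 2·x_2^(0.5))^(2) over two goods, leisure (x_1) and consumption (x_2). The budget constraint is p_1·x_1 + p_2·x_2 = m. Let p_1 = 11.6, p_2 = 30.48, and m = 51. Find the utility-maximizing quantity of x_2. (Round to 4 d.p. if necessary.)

x_2* = 1.0099

From the CES first-order condition, (1/2)·(x_2/x_1)^(0.5) = p_1/p_2.
Hence x_2/x_1 = (2·p_1/p_2)^(1/(0.5)), i.e. raised to the 2 power.
Substitute x_2 = (x_2/x_1)·x_1 into the budget: x_1* = m/(p_1 + p_2·(x_2/x_1)).
Numerically x_2/x_1 = 0.579357, so x_1* = 51/(11.6 + 30.48·0.579357) = 1.7431 and x_2* = 0.579357·1.7431 = 1.0099.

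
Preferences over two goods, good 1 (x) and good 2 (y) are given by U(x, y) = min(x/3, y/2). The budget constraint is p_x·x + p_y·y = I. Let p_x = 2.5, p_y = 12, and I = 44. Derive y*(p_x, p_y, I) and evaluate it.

y* = 2.7937

With perfect complements, no substitution: consume in ratio x:y = 3:2.
Budget: p_x·x + p_y·(2/3)·x = I, so (3·p_x + 2·p_y)·x = 3·I.
Demand: x*(p_x,p_y,I) = 3·I/(3·p_x + 2·p_y), y* = 2·I/(3·p_x + 2·p_y).
Here 3·2.5 + 2·12 = 31.5, giving y* = 2.7937.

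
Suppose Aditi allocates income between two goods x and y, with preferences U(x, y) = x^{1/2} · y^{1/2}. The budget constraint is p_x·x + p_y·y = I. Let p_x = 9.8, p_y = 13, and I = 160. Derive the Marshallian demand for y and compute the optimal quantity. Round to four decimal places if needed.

y* = 6.1538

MU_x/MU_y = (0.5·y)/(0.5·x); tangency sets this equal to p_x/p_y.
So 0.5·p_y·y = 0.5·p_x·x; combined with the budget, a share 0.5 of income goes to x.
Demand: x*(p_x,p_y,I) = 0.5·I/p_x and y* = 0.5·I/p_y.
At p_x=9.8, p_y=13, I=160: y* = 0.5·160/13 = 6.1538.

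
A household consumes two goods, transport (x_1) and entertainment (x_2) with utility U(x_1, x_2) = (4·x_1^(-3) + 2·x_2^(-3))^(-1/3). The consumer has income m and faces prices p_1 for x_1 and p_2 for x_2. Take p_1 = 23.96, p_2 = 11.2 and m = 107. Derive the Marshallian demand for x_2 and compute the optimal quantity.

x_2* = 3.0782

Substitute x_2 = (x_2/x_1)·x_1 into the budget: x_1* = m/(p_1 + p_2·(x_2/x_1)).
Numerically x_2/x_1 = 1.016974, so x_1* = 107/(23.96 + 11.2·1.016974) = 3.0269 and x_2* = 1.016974·3.0269 = 3.0782.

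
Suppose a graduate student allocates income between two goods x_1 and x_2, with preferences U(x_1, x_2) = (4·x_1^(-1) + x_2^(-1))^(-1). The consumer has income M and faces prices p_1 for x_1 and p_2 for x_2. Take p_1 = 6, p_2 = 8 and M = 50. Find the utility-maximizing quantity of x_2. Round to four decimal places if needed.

MRS = MU_x_1/MU_x_2 = 4·(x_2/x_1)^(2). Set equal to p_1/p_2.
Hence x_2/x_1 = ((1/4)·p_1/p_2)^(1/(2)), i.e. raised to the 0.5 power.
Substitute x_2 = (x_2/x_1)·x_1 into the budget: x_1* = M/(p_1 + p_2·(x_2/x_1)).
Numerically x_2/x_1 = 0.433013, so x_1* = 50/(6 + 8·0.433013) = 5.2831 and x_2* = 0.433013·5.2831 = 2.2877.

x_2* = 2.2877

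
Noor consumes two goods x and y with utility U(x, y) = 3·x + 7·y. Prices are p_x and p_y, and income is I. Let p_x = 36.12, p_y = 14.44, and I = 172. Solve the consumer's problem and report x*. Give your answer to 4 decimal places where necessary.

y gives more utility per dollar, so spend all income on y: y* = I/p_y, x* = 0.
Numerically: x* = 0, y* = 11.9114.

x* = 0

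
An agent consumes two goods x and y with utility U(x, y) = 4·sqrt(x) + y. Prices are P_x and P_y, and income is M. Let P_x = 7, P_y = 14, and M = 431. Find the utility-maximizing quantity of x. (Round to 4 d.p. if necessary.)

Utility is quasi-linear in y; the FOC for x is 2/√x = P_x/P_y.
Solve: √x = 2·P_y/P_x, so x*(P_x,P_y) = (2·P_y/P_x)², and y* = (M − P_x·x*)/P_y.
Plugging in: x* = (2·14/7)² = 16.

x* = 16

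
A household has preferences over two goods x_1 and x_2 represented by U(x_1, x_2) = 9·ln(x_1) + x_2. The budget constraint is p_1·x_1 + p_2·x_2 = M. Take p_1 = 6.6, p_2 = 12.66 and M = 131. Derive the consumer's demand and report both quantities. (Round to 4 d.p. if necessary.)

x_1* = 17.2636, x_2* = 1.3476

Set MRS = p_1/p_2: (9/x_1)/1 = p_1/p_2.
So x_1*(p_1,p_2) = 9·p_2/p_1, independent of income; and x_2* = (M − 9·p_2)/p_2.
At the given prices: x_1* = 9·12.66/6.6 = 17.2636, and x_2* = 1.3476.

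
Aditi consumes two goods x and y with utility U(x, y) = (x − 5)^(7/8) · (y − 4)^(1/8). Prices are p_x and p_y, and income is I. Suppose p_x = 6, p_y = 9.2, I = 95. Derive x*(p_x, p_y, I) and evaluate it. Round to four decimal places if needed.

x* = 9.1125

MRS = 7·(y−4)/(x−5). Tangency with p_x/p_y gives y−4 = (1/7)·(p_x/p_y)·(x−5).
Substituting into the budget: x* = 5 + 0.875·(I − 5·p_x − 4·p_y)/p_x, and y* = 4 + 0.125·(…)/p_y.
Discretionary income = 95 − 5·6 − 4·9.2 = 28.2; x* = 5 + 0.875·28.2/6 = 9.1125.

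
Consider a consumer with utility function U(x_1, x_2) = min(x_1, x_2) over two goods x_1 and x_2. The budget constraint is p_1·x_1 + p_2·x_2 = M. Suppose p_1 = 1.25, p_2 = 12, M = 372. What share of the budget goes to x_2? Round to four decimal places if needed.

share on x_2 = 0.9057

Leontief preferences: the optimum is at the kink where x_1/1 = x_2/1, i.e. x_2 = x_1.
Budget: p_1·x_1 + p_2·x_1 = M, so (p_1 + p_2)·x_1 = M.
Demand: x_1*(p_1,p_2,M) = M/(p_1 + p_2), x_2* = M/(p_1 + p_2).
Here 1.25 + 12 = 13.25, giving x_1* = 28.0755 and x_2* = 28.0755.
Expenditure on x_2: 12·28.0755 = 336.9057; share = 0.9057.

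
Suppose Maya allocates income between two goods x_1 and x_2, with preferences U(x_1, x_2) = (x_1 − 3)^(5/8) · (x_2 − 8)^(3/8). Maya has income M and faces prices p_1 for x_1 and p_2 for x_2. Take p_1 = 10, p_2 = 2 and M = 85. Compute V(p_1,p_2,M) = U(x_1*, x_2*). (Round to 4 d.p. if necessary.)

This is Cobb-Douglas in (x_1−3, x_2−8): tangency gives 0.625·p_2·(x_2−8) = 0.375·p_1·(x_1−3).
Substituting into the budget: x_1* = 3 + 0.625·(M − 3·p_1 − 8·p_2)/p_1, and x_2* = 8 + 0.375·(…)/p_2.
Discretionary income = 85 − 3·10 − 8·2 = 39; x_1* = 3 + 0.625·39/10 = 5.4375; x_2* = 8 + 0.375·39/2 = 15.3125.
Utility at the optimum: U(5.4375, 15.3125) = 3.6801.

V = 3.6801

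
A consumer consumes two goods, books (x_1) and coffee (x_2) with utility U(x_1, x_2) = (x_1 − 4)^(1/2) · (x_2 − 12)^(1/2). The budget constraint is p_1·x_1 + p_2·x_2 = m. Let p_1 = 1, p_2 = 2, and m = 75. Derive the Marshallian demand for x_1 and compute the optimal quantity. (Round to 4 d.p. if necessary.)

x_1* = 27.5

MRS = (x_2−12)/(x_1−4). Tangency with p_1/p_2 gives x_2−12 = (p_1/p_2)·(x_1−4).
After buying the subsistence bundle (4, 12), a share 0.5 of the remaining income goes to x_1: x_1* = 4 + 0.5·(m − 4p_1 − 12p_2)/p_1.
Discretionary income = 75 − 4·1 − 12·2 = 47; x_1* = 4 + 0.5·47/1 = 27.5.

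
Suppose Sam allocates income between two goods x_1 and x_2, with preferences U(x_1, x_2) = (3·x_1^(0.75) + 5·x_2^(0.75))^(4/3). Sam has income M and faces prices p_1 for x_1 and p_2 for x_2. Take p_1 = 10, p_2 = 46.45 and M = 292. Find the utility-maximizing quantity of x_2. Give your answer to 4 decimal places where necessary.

MU_x_1 ∝ 3·x_1^(-0.25), MU_x_2 ∝ 5·x_2^(-0.25), so MRS = (3/5)·(x_2/x_1)^(0.25) = p_1/p_2.
Hence x_2/x_1 = ((5/3)·p_1/p_2)^(1/(0.25)), i.e. raised to the 4 power.
With the ratio pinned down, the budget gives x_1* = M/(p_1 + p_2·(x_2/x_1)) and x_2* = (x_2/x_1)·x_1*.
Numerically x_2/x_1 = 0.016575, so x_1* = 292/(10 + 46.45·0.016575) = 27.1126 and x_2* = 0.016575·27.1126 = 0.4494.

x_2* = 0.4494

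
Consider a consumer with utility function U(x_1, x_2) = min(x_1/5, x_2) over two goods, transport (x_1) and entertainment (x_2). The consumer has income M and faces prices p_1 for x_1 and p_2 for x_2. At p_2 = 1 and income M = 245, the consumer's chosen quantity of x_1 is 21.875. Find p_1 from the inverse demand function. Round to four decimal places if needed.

With perfect complements, no substitution: consume in ratio x_1:x_2 = 5:1.
Budget: p_1·x_1 + p_2·(1/5)·x_1 = M, so (5·p_1 + p_2)·x_1 = 5·M.
Demand: x_1*(p_1,p_2,M) = 5·M/(5·p_1 + p_2), x_2* = M/(5·p_1 + p_2).
Set x_1* = 21.875 in the demand function and solve for p_1: p_1 = 11.

p_1 = 11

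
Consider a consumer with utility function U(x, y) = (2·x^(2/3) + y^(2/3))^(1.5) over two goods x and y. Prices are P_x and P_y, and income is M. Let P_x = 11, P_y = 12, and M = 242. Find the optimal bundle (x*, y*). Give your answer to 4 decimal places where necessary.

MRS = MU_x/MU_y = 2·(y/x)^(1/3). Set equal to P_x/P_y.
Solve for the ratio: y/x = [(1/2)·P_x/P_y]^(3).
Substitute y = (y/x)·x into the budget: x* = M/(P_x + P_y·(y/x)).
Numerically y/x = 0.096282, so x* = 242/(11 + 12·0.096282) = 19.9089 and y* = 0.096282·19.9089 = 1.9169.

x* = 19.9089, y* = 1.9169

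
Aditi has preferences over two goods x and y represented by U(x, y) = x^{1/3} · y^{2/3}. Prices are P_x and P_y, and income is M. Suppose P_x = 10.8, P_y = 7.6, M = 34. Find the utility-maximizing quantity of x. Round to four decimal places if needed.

x* = 1.0494

Demand: x*(P_x,P_y,M) = 1/3·M/P_x and y* = 2/3·M/P_y.
At P_x=10.8, P_y=7.6, M=34: x* = 1/3·34/10.8 = 1.0494.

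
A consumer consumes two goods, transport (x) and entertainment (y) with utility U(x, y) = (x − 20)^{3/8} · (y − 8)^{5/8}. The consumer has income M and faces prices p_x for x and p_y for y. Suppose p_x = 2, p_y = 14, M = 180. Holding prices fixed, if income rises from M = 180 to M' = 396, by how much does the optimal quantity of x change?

Δx* = 40.5

This is Cobb-Douglas in (x−20, y−8): tangency gives 0.375·p_y·(y−8) = 0.625·p_x·(x−20).
Substituting into the budget: x* = 20 + 0.375·(M − 20·p_x − 8·p_y)/p_x, and y* = 8 + 0.625·(…)/p_y.
Discretionary income = 180 − 20·2 − 8·14 = 28; x* = 20 + 0.375·28/2 = 25.25.
At M' = 396: x* = 65.75. Change: 65.75 − 25.25 = 40.5.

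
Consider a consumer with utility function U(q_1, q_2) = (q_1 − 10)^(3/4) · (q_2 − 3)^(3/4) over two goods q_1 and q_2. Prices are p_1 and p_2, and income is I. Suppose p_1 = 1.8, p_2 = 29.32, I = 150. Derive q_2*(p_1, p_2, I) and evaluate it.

q_2* = 3.751

Let q_1' = q_1−10, q_2' = q_2−3. MRS = q_2'/q_1' = p_1/p_2.
Substituting into the budget: q_1* = 10 + 0.5·(I − 10·p_1 − 3·p_2)/p_1, and q_2* = 3 + 0.5·(…)/p_2.
Discretionary income = 150 − 10·1.8 − 3·29.32 = 44.04; q_2* = 3 + 0.5·44.04/29.32 = 3.751.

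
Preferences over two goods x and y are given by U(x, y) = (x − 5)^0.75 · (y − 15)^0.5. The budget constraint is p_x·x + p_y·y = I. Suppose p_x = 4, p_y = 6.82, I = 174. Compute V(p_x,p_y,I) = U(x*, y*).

Discretionary income = 174 − 5·4 − 15·6.82 = 51.7; x* = 5 + 0.6·51.7/4 = 12.755; y* = 15 + 0.4·51.7/6.82 = 18.0323.
Utility at the optimum: U(12.755, 18.0323) = 8.0923.

V = 8.0923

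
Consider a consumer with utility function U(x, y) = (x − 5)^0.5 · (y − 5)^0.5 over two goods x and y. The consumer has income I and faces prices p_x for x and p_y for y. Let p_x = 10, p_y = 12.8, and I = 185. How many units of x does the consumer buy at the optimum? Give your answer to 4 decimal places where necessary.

After buying the subsistence bundle (5, 5), a share 0.5 of the remaining income goes to x: x* = 5 + 0.5·(I − 5p_x − 5p_y)/p_x.
Discretionary income = 185 − 5·10 − 5·12.8 = 71; x* = 5 + 0.5·71/10 = 8.55.

x* = 8.55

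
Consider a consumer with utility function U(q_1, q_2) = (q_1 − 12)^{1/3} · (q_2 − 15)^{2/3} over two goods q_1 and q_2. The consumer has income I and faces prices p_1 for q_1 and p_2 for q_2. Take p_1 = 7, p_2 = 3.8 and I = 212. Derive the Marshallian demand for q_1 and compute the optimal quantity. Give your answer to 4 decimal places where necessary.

MRS = (1/2)·(q_2−15)/(q_1−12). Tangency with p_1/p_2 gives q_2−15 = 2·(p_1/p_2)·(q_1−12).
After buying the subsistence bundle (12, 15), a share 1/3 of the remaining income goes to q_1: q_1* = 12 + 1/3·(I − 12p_1 − 15p_2)/p_1.
Discretionary income = 212 − 12·7 − 15·3.8 = 71; q_1* = 12 + 1/3·71/7 = 15.381.

q_1* = 15.381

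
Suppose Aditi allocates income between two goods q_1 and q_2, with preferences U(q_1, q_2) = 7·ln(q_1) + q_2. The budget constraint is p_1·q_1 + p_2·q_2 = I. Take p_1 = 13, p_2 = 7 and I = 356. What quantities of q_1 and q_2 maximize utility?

So q_1*(p_1,p_2) = 7·p_2/p_1, independent of income; and q_2* = (I − 7·p_2)/p_2.
At the given prices: q_1* = 7·7/13 = 3.7692, and q_2* = 43.8571.

q_1* = 3.7692, q_2* = 43.8571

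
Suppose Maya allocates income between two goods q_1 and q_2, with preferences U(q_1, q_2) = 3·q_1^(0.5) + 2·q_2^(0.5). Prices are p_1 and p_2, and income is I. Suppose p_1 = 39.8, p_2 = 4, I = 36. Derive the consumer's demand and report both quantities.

From the CES first-order condition, (3/2)·(q_2/q_1)^(0.5) = p_1/p_2.
Solve for the ratio: q_2/q_1 = [(2/3)·p_1/p_2]^(2).
With the ratio pinned down, the budget gives q_1* = I/(p_1 + p_2·(q_2/q_1)) and q_2* = (q_2/q_1)·q_1*.
Numerically q_2/q_1 = 44.001111, so q_1* = 36/(39.8 + 4·44.001111) = 0.1668 and q_2* = 44.001111·0.1668 = 7.3402.

q_1* = 0.1668, q_2* = 7.3402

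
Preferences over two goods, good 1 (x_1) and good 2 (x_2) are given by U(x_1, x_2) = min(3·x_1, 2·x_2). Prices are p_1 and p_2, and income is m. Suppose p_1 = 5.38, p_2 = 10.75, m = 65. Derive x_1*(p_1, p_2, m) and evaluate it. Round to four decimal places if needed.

x_1* = 3.0226

With perfect complements, no substitution: consume in ratio x_1:x_2 = 2:3.
Budget: p_1·x_1 + p_2·(3/2)·x_1 = m, so (2·p_1 + 3·p_2)·x_1 = 2·m.
Demand: x_1*(p_1,p_2,m) = 2·m/(2·p_1 + 3·p_2), x_2* = 3·m/(2·p_1 + 3·p_2).
Here 2·5.38 + 3·10.75 = 43.01, giving x_1* = 3.0226.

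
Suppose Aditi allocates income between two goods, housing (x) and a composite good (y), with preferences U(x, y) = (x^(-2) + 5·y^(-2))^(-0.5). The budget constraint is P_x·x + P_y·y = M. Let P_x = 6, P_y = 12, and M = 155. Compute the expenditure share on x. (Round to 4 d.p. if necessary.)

From the CES first-order condition, (1/5)·(y/x)^(3) = P_x/P_y.
Hence y/x = (5·P_x/P_y)^(1/(3)), i.e. raised to the 1/3 power.
With the ratio pinned down, the budget gives x* = M/(P_x + P_y·(y/x)) and y* = (y/x)·x*.
Numerically y/x = 1.357209, so x* = 155/(6 + 12·1.357209) = 6.9549 and y* = 1.357209·6.9549 = 9.4392.
Expenditure on x: 6·6.9549 = 41.7293; share = 0.2692.

share on x = 0.2692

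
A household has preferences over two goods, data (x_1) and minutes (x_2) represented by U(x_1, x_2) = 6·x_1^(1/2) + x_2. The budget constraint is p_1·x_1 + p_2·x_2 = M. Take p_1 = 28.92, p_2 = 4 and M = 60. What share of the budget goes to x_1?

share on x_1 = 0.083

Set MRS = p_1/p_2: 3·x_1^(−1/2) = p_1/p_2.
Solve: √x_1 = 3·p_2/p_1, so x_1*(p_1,p_2) = (3·p_2/p_1)², and x_2* = (M − p_1·x_1*)/p_2.
Plugging in: x_1* = (3·4/28.92)² = 0.1722, x_2* = 13.7552.
Expenditure on x_1: 28.92·0.1722 = 4.9793; share = 0.083.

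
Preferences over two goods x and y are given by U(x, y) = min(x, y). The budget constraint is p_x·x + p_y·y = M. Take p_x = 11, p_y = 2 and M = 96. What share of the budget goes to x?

Leontief preferences: the optimum is at the kink where x/1 = y/1, i.e. y = x.
Budget: p_x·x + p_y·x = M, so (p_x + p_y)·x = M.
Demand: x*(p_x,p_y,M) = M/(p_x + p_y), y* = M/(p_x + p_y).
Here 11 + 2 = 13, giving x* = 7.3846 and y* = 7.3846.
Expenditure on x: 11·7.3846 = 81.2308; share = 0.8462.

share on x = 0.8462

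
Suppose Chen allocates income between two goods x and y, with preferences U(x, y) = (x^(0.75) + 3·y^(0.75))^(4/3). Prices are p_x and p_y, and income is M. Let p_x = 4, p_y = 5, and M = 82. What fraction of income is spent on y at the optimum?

MRS = MU_x/MU_y = (1/3)·(y/x)^(0.25). Set equal to p_x/p_y.
Solve for the ratio: y/x = [3·p_x/p_y]^(4).
With the ratio pinned down, the budget gives x* = M/(p_x + p_y·(y/x)) and y* = (y/x)·x*.
Numerically y/x = 33.1776, so x* = 82/(4 + 5·33.1776) = 0.4827 and y* = 33.1776·0.4827 = 16.0139.
Expenditure on y: 5·16.0139 = 80.0693; share = 0.9765.

share on y = 0.9765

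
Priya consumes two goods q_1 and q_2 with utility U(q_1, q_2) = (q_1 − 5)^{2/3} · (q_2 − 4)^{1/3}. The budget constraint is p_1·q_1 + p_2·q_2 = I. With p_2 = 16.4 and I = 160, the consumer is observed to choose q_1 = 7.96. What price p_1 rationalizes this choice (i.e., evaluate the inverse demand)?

p_1 = 10

Let q_1' = q_1−5, q_2' = q_2−4. MRS = 2·q_2'/q_1' = p_1/p_2.
After buying the subsistence bundle (5, 4), a share 2/3 of the remaining income goes to q_1: q_1* = 5 + 2/3·(I − 5p_1 − 4p_2)/p_1.
Set q_1* = 7.96 in the demand function and solve for p_1: p_1 = 10.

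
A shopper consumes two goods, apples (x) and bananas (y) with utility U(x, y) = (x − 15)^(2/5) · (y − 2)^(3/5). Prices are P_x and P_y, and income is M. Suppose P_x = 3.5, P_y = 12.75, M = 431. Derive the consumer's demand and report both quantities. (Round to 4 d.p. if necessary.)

This is Cobb-Douglas in (x−15, y−2): tangency gives 0.4·P_y·(y−2) = 0.6·P_x·(x−15).
Substituting into the budget: x* = 15 + 0.4·(M − 15·P_x − 2·P_y)/P_x, and y* = 2 + 0.6·(…)/P_y.
Discretionary income = 431 − 15·3.5 − 2·12.75 = 353; x* = 15 + 0.4·353/3.5 = 55.3429; y* = 2 + 0.6·353/12.75 = 18.6118.

x* = 55.3429, y* = 18.6118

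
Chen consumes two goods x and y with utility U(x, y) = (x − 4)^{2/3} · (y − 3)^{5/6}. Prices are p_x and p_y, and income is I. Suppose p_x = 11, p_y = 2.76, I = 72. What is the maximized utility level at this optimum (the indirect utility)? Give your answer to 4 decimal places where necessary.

V = 2.7112

Let x' = x−4, y' = y−3. MRS = (4/5)·y'/x' = p_x/p_y.
Substituting into the budget: x* = 4 + 4/9·(I − 4·p_x − 3·p_y)/p_x, and y* = 3 + 5/9·(…)/p_y.
Discretionary income = 72 − 4·11 − 3·2.76 = 19.72; x* = 4 + 4/9·19.72/11 = 4.7968; y* = 3 + 5/9·19.72/2.76 = 6.9694.
Utility at the optimum: U(4.7968, 6.9694) = 2.7112.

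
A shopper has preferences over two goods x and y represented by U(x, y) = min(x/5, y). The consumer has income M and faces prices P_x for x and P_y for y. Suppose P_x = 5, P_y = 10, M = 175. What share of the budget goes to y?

share on y = 0.2857

With perfect complements, no substitution: consume in ratio x:y = 5:1.
Budget: P_x·x + P_y·(1/5)·x = M, so (5·P_x + P_y)·x = 5·M.
Demand: x*(P_x,P_y,M) = 5·M/(5·P_x + P_y), y* = M/(5·P_x + P_y).
Here 5·5 + 10 = 35, giving x* = 25 and y* = 5.
Expenditure on y: 10·5 = 50; share = 0.2857.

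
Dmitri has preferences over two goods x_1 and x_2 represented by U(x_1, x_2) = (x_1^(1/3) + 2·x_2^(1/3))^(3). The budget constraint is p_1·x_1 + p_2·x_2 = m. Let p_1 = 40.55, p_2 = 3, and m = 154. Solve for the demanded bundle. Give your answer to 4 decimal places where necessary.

With the ratio pinned down, the budget gives x_1* = m/(p_1 + p_2·(x_2/x_1)) and x_2* = (x_2/x_1)·x_1*.
Numerically x_2/x_1 = 140.556003, so x_1* = 154/(40.55 + 3·140.556003) = 0.3332 and x_2* = 140.556003·0.3332 = 46.8299.

x_1* = 0.3332, x_2* = 46.8299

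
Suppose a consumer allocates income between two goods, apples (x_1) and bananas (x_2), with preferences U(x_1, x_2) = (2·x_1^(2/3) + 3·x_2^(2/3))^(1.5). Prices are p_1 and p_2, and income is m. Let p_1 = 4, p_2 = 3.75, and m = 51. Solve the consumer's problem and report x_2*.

x_2* = 10.7901

MU_x_1 ∝ 2·x_1^(-1/3), MU_x_2 ∝ 3·x_2^(-1/3), so MRS = (2/3)·(x_2/x_1)^(1/3) = p_1/p_2.
Solve for the ratio: x_2/x_1 = [(3/2)·p_1/p_2]^(3).
Substitute x_2 = (x_2/x_1)·x_1 into the budget: x_1* = m/(p_1 + p_2·(x_2/x_1)).
Numerically x_2/x_1 = 4.096, so x_1* = 51/(4 + 3.75·4.096) = 2.6343 and x_2* = 4.096·2.6343 = 10.7901.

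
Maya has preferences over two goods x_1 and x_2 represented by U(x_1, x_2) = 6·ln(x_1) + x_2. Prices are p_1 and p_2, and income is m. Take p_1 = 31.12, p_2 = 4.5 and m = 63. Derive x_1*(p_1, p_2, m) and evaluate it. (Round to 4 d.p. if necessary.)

Set MRS = p_1/p_2: (6/x_1)/1 = p_1/p_2.
So x_1*(p_1,p_2) = 6·p_2/p_1, independent of income; and x_2* = (m − 6·p_2)/p_2.
At the given prices: x_1* = 6·4.5/31.12 = 0.8676.

x_1* = 0.8676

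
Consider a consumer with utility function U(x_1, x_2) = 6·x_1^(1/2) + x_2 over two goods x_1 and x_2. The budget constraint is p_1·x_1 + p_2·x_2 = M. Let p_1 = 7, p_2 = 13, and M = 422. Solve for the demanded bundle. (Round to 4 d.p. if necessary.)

x_1* = 31.0408, x_2* = 15.7473

Set MRS = p_1/p_2: 3·x_1^(−1/2) = p_1/p_2.
Thus x_1* = (3·p_2/p_1)² — independent of M — with the rest of income spent on x_2.
Plugging in: x_1* = (3·13/7)² = 31.0408, x_2* = 15.7473.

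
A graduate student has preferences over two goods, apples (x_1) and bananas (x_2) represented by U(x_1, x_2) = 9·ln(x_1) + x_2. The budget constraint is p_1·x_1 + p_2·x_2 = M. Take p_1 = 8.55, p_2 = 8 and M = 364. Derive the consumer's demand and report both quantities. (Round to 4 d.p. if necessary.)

x_1* = 8.4211, x_2* = 36.5

So x_1*(p_1,p_2) = 9·p_2/p_1, independent of income; and x_2* = (M − 9·p_2)/p_2.
At the given prices: x_1* = 9·8/8.55 = 8.4211, and x_2* = 36.5.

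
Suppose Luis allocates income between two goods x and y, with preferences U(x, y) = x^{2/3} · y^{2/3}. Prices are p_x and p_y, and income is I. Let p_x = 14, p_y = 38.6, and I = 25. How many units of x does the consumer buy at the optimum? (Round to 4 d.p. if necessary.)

Tangency: MRS = y/x = p_x/p_y.
Rearranging, p_y·y = p_x·x. Substituting into the budget gives p_x·x·(1 + 1) = I.
Demand: x*(p_x,p_y,I) = 0.5·I/p_x and y* = 0.5·I/p_y.
At p_x=14, p_y=38.6, I=25: x* = 0.5·25/14 = 0.8929.

x* = 0.8929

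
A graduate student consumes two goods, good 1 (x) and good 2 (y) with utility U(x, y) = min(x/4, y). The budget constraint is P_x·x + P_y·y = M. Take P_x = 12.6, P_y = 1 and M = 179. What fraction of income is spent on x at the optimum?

share on x = 0.9805

Leontief preferences: the optimum is at the kink where x/4 = y/1, i.e. y = (1/4)·x.
Budget: P_x·x + P_y·(1/4)·x = M, so (4·P_x + P_y)·x = 4·M.
Demand: x*(P_x,P_y,M) = 4·M/(4·P_x + P_y), y* = M/(4·P_x + P_y).
Here 4·12.6 + 1 = 51.4, giving x* = 13.93 and y* = 3.4825.
Expenditure on x: 12.6·13.93 = 175.5175; share = 0.9805.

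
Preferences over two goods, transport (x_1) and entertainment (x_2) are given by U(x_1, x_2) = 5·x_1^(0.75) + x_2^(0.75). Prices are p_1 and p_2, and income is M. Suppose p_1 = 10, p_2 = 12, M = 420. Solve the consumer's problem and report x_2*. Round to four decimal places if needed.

x_2* = 0.0324

MU_x_1 ∝ 5·x_1^(-0.25), MU_x_2 ∝ x_2^(-0.25), so MRS = 5·(x_2/x_1)^(0.25) = p_1/p_2.
Solve for the ratio: x_2/x_1 = [(1/5)·p_1/p_2]^(4).
Substitute x_2 = (x_2/x_1)·x_1 into the budget: x_1* = M/(p_1 + p_2·(x_2/x_1)).
Numerically x_2/x_1 = 0.000772, so x_1* = 420/(10 + 12·0.000772) = 41.9611 and x_2* = 0.000772·41.9611 = 0.0324.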